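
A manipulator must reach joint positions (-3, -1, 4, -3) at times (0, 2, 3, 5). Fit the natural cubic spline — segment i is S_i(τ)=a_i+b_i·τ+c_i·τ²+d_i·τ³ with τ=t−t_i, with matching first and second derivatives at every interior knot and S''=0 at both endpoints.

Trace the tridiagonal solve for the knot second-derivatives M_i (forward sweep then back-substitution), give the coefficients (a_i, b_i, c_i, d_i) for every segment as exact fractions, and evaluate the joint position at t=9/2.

  seg 0: a=-3 b=-6/7 c=0 d=13/28
  seg 1: a=-1 b=33/7 c=39/14 d=-5/2
  seg 2: a=4 b=39/14 c=-33/7 d=11/14
S(9/2) = 25/112

Δ: Δ0=1, Δ1=5, Δ2=-7/2
row 1: diag=6, rhs=24; c'=1/6, d'=4
row 2: denom=6−1·1/6=35/6; d'=(-51−1·4)/(35/6)=-66/7
back: M2=-66/7
back: M1=4−1/6·-66/7=39/7
M: M0=0, M1=39/7, M2=-66/7, M3=0
seg 0: a=-3, c=M0/2=0, d=(M1−M0)/(6·2)=13/28, b=Δ0−h0·(2M0+M1)/6=-6/7
seg 1: a=-1, c=M1/2=39/14, d=(M2−M1)/(6·1)=-5/2, b=Δ1−h1·(2M1+M2)/6=33/7
seg 2: a=4, c=M2/2=-33/7, d=(M3−M2)/(6·2)=11/14, b=Δ2−h2·(2M2+M3)/6=39/14
t_q=9/2 → seg 2, τ=3/2; S=4+39/14·τ+-33/7·τ²+11/14·τ³=25/112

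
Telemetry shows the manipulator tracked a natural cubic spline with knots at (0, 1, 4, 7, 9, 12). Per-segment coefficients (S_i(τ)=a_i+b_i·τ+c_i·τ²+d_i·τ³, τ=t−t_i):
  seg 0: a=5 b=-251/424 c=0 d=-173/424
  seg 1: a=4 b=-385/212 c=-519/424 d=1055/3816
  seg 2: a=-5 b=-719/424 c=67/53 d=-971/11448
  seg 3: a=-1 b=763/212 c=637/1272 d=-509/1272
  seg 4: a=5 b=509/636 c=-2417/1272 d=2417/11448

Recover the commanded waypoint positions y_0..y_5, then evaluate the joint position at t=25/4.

y_0 = S_0(0) = a_0 = 5
y_1 = S_1(0) = a_1 = 4
y_2 = S_2(0) = a_2 = -5
y_3 = S_3(0) = a_3 = -1
y_4 = S_4(0) = a_4 = 5
y_5 = S_4(3) = -4
t_q=25/4 is in segment 2 (τ=9/4); S_2(τ)=-91769/27136

y_0=5 y_1=4 y_2=-5 y_3=-1 y_4=5 y_5=-4
S(25/4) = -91769/27136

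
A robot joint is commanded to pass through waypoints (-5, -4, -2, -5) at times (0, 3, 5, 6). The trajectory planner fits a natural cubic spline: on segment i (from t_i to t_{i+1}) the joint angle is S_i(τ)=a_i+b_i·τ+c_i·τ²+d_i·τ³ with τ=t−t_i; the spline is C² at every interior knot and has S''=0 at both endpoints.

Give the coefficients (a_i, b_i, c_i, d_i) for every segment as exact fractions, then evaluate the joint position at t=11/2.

Δ: Δ0=1/3, Δ1=1, Δ2=-3
row 1: diag=10, rhs=4; c'=1/5, d'=2/5
row 2: denom=6−2·1/5=28/5; d'=(-24−2·2/5)/(28/5)=-31/7
back: M2=-31/7
back: M1=2/5−1/5·-31/7=9/7
M: M0=0, M1=9/7, M2=-31/7, M3=0
seg 0: a=-5, c=M0/2=0, d=(M1−M0)/(6·3)=1/14, b=Δ0−h0·(2M0+M1)/6=-13/42
seg 1: a=-4, c=M1/2=9/14, d=(M2−M1)/(6·2)=-10/21, b=Δ1−h1·(2M1+M2)/6=34/21
seg 2: a=-2, c=M2/2=-31/14, d=(M3−M2)/(6·1)=31/42, b=Δ2−h2·(2M2+M3)/6=-32/21
t_q=11/2 → seg 2, τ=1/2; S=-2+-32/21·τ+-31/14·τ²+31/42·τ³=-361/112

  seg 0: a=-5 b=-13/42 c=0 d=1/14
  seg 1: a=-4 b=34/21 c=9/14 d=-10/21
  seg 2: a=-2 b=-32/21 c=-31/14 d=31/42
S(11/2) = -361/112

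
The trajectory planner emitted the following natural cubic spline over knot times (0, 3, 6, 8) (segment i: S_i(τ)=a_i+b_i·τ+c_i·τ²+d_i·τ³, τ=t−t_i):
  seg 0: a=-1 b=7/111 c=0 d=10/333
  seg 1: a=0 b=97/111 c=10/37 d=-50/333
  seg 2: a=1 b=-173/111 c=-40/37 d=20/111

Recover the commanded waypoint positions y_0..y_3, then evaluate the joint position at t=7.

y_0=-1 y_1=0 y_2=1 y_3=-5
S(7) = -54/37

y_0 = S_0(0) = a_0 = -1
y_1 = S_1(0) = a_1 = 0
y_2 = S_2(0) = a_2 = 1
y_3 = S_2(2) = -5
t_q=7 is in segment 2 (τ=1); S_2(τ)=-54/37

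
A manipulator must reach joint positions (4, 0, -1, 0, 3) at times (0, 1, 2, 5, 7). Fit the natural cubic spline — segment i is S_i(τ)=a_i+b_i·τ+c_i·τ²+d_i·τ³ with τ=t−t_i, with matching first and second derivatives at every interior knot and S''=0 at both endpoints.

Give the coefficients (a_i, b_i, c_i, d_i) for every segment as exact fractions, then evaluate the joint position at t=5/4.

  seg 0: a=4 b=-7795/1644 c=0 d=1219/1644
  seg 1: a=0 b=-2069/822 c=1219/548 d=-1163/1644
  seg 2: a=-1 b=-313/1644 c=14/137 d=119/4932
  seg 3: a=0 b=883/822 c=175/548 d=-175/3288
S(5/4) = -17581/35072

Δ: Δ0=-4, Δ1=-1, Δ2=1/3, Δ3=3/2
row 1: diag=4, rhs=18; c'=1/4, d'=9/2
row 2: denom=8−1·1/4=31/4; d'=(8−1·9/2)/(31/4)=14/31
row 3: denom=10−3·12/31=274/31; d'=(7−3·14/31)/(274/31)=175/274
back: M3=175/274
back: M2=14/31−12/31·175/274=28/137
back: M1=9/2−1/4·28/137=1219/274
M: M0=0, M1=1219/274, M2=28/137, M3=175/274, M4=0
seg 0: a=4, c=M0/2=0, d=(M1−M0)/(6·1)=1219/1644, b=Δ0−h0·(2M0+M1)/6=-7795/1644
seg 1: a=0, c=M1/2=1219/548, d=(M2−M1)/(6·1)=-1163/1644, b=Δ1−h1·(2M1+M2)/6=-2069/822
seg 2: a=-1, c=M2/2=14/137, d=(M3−M2)/(6·3)=119/4932, b=Δ2−h2·(2M2+M3)/6=-313/1644
seg 3: a=0, c=M3/2=175/548, d=(M4−M3)/(6·2)=-175/3288, b=Δ3−h3·(2M3+M4)/6=883/822
t_q=5/4 → seg 1, τ=1/4; S=0+-2069/822·τ+1219/548·τ²+-1163/1644·τ³=-17581/35072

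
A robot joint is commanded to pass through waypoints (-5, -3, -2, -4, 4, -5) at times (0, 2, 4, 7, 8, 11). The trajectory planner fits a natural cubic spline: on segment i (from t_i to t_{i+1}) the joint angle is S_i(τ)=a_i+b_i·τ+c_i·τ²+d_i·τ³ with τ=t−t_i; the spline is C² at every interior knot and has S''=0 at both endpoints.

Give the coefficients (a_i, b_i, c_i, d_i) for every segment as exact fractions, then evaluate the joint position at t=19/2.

Δ: Δ0=1, Δ1=1/2, Δ2=-2/3, Δ3=8, Δ4=-3
row 1: diag=8, rhs=-3; c'=1/4, d'=-3/8
row 2: denom=10−2·1/4=19/2; d'=(-7−2·-3/8)/(19/2)=-25/38
row 3: denom=8−3·6/19=134/19; d'=(52−3·-25/38)/(134/19)=2051/268
row 4: denom=8−1·19/134=1053/134; d'=(-66−1·2051/268)/(1053/134)=-19739/2106
back: M4=-19739/2106
back: M3=2051/268−19/134·-19739/2106=9458/1053
back: M2=-25/38−6/19·9458/1053=-2453/702
back: M1=-3/8−1/4·-2453/702=175/351
M: M0=0, M1=175/351, M2=-2453/702, M3=9458/1053, M4=-19739/2106, M5=0
seg 0: a=-5, c=M0/2=0, d=(M1−M0)/(6·2)=175/4212, b=Δ0−h0·(2M0+M1)/6=878/1053
seg 1: a=-3, c=M1/2=175/702, d=(M2−M1)/(6·2)=-2803/8424, b=Δ1−h1·(2M1+M2)/6=1403/1053
seg 2: a=-2, c=M2/2=-2453/1404, d=(M3−M2)/(6·3)=26275/37908, b=Δ2−h2·(2M2+M3)/6=-3503/2106
seg 3: a=-4, c=M3/2=4729/1053, d=(M4−M3)/(6·1)=-4295/1404, b=Δ3−h3·(2M3+M4)/6=27665/4212
seg 4: a=4, c=M4/2=-19739/4212, d=(M5−M4)/(6·3)=19739/37908, b=Δ4−h4·(2M4+M5)/6=13421/2106
t_q=19/2 → seg 4, τ=3/2; S=4+13421/2106·τ+-19739/4212·τ²+19739/37908·τ³=17867/3744

  seg 0: a=-5 b=878/1053 c=0 d=175/4212
  seg 1: a=-3 b=1403/1053 c=175/702 d=-2803/8424
  seg 2: a=-2 b=-3503/2106 c=-2453/1404 d=26275/37908
  seg 3: a=-4 b=27665/4212 c=4729/1053 d=-4295/1404
  seg 4: a=4 b=13421/2106 c=-19739/4212 d=19739/37908
S(19/2) = 17867/3744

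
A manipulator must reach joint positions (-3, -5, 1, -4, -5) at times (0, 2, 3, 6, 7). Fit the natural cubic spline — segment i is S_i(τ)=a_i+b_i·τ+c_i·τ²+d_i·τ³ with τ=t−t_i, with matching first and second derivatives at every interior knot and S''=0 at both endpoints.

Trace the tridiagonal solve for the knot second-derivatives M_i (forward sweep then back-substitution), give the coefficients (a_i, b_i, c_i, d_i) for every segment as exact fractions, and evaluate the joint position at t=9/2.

  seg 0: a=-3 b=-1828/483 c=0 d=1345/1932
  seg 1: a=-5 b=2207/483 c=1345/322 d=-379/138
  seg 2: a=1 b=4525/966 c=-654/161 d=1879/2898
  seg 3: a=-4 b=-1054/483 c=571/322 d=-571/966
S(9/2) = 2769/2576

Δ: Δ0=-1, Δ1=6, Δ2=-5/3, Δ3=-1
row 1: diag=6, rhs=42; c'=1/6, d'=7
row 2: denom=8−1·1/6=47/6; d'=(-46−1·7)/(47/6)=-318/47
row 3: denom=8−3·18/47=322/47; d'=(4−3·-318/47)/(322/47)=571/161
back: M3=571/161
back: M2=-318/47−18/47·571/161=-1308/161
back: M1=7−1/6·-1308/161=1345/161
M: M0=0, M1=1345/161, M2=-1308/161, M3=571/161, M4=0
seg 0: a=-3, c=M0/2=0, d=(M1−M0)/(6·2)=1345/1932, b=Δ0−h0·(2M0+M1)/6=-1828/483
seg 1: a=-5, c=M1/2=1345/322, d=(M2−M1)/(6·1)=-379/138, b=Δ1−h1·(2M1+M2)/6=2207/483
seg 2: a=1, c=M2/2=-654/161, d=(M3−M2)/(6·3)=1879/2898, b=Δ2−h2·(2M2+M3)/6=4525/966
seg 3: a=-4, c=M3/2=571/322, d=(M4−M3)/(6·1)=-571/966, b=Δ3−h3·(2M3+M4)/6=-1054/483
t_q=9/2 → seg 2, τ=3/2; S=1+4525/966·τ+-654/161·τ²+1879/2898·τ³=2769/2576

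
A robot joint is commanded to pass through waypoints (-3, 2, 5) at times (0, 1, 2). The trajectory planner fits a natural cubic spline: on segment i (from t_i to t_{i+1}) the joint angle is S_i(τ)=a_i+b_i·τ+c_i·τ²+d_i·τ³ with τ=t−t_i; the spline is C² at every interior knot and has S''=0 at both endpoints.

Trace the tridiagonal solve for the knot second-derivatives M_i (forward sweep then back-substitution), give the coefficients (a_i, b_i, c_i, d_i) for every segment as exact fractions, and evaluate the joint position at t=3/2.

Δ: Δ0=5, Δ1=3
row 1: diag=4, rhs=-12; c'=1/4, d'=-3
back: M1=-3
M: M0=0, M1=-3, M2=0
seg 0: a=-3, c=M0/2=0, d=(M1−M0)/(6·1)=-1/2, b=Δ0−h0·(2M0+M1)/6=11/2
seg 1: a=2, c=M1/2=-3/2, d=(M2−M1)/(6·1)=1/2, b=Δ1−h1·(2M1+M2)/6=4
t_q=3/2 → seg 1, τ=1/2; S=2+4·τ+-3/2·τ²+1/2·τ³=59/16

  seg 0: a=-3 b=11/2 c=0 d=-1/2
  seg 1: a=2 b=4 c=-3/2 d=1/2
S(3/2) = 59/16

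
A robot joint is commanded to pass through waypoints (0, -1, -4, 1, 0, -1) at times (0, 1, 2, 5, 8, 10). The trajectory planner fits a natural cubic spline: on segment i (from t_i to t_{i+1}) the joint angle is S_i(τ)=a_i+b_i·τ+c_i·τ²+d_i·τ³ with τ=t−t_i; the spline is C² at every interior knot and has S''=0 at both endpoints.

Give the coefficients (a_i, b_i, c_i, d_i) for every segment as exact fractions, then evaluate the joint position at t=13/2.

  seg 0: a=0 b=-23/78 c=0 d=-55/78
  seg 1: a=-1 b=-94/39 c=-55/26 d=119/78
  seg 2: a=-4 b=-161/78 c=32/13 d=-95/234
  seg 3: a=1 b=68/39 c=-31/26 d=1/6
  seg 4: a=0 b=-71/78 c=4/13 d=-2/39
S(13/2) = 311/208

Δ: Δ0=-1, Δ1=-3, Δ2=5/3, Δ3=-1/3, Δ4=-1/2
row 1: diag=4, rhs=-12; c'=1/4, d'=-3
row 2: denom=8−1·1/4=31/4; d'=(28−1·-3)/(31/4)=4
row 3: denom=12−3·12/31=336/31; d'=(-12−3·4)/(336/31)=-31/14
row 4: denom=10−3·31/112=1027/112; d'=(-1−3·-31/14)/(1027/112)=8/13
back: M4=8/13
back: M3=-31/14−31/112·8/13=-31/13
back: M2=4−12/31·-31/13=64/13
back: M1=-3−1/4·64/13=-55/13
M: M0=0, M1=-55/13, M2=64/13, M3=-31/13, M4=8/13, M5=0
seg 0: a=0, c=M0/2=0, d=(M1−M0)/(6·1)=-55/78, b=Δ0−h0·(2M0+M1)/6=-23/78
seg 1: a=-1, c=M1/2=-55/26, d=(M2−M1)/(6·1)=119/78, b=Δ1−h1·(2M1+M2)/6=-94/39
seg 2: a=-4, c=M2/2=32/13, d=(M3−M2)/(6·3)=-95/234, b=Δ2−h2·(2M2+M3)/6=-161/78
seg 3: a=1, c=M3/2=-31/26, d=(M4−M3)/(6·3)=1/6, b=Δ3−h3·(2M3+M4)/6=68/39
seg 4: a=0, c=M4/2=4/13, d=(M5−M4)/(6·2)=-2/39, b=Δ4−h4·(2M4+M5)/6=-71/78
t_q=13/2 → seg 3, τ=3/2; S=1+68/39·τ+-31/26·τ²+1/6·τ³=311/208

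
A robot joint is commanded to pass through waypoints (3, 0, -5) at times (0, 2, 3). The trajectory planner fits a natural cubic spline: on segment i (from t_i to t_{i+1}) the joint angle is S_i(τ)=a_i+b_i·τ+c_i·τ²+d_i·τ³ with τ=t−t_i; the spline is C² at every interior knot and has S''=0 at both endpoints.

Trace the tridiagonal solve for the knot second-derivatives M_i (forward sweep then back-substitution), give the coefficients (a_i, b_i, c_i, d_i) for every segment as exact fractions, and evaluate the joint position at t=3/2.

  seg 0: a=3 b=-1/3 c=0 d=-7/24
  seg 1: a=0 b=-23/6 c=-7/4 d=7/12
S(3/2) = 97/64

Δ: Δ0=-3/2, Δ1=-5
row 1: diag=6, rhs=-21; c'=1/6, d'=-7/2
back: M1=-7/2
M: M0=0, M1=-7/2, M2=0
seg 0: a=3, c=M0/2=0, d=(M1−M0)/(6·2)=-7/24, b=Δ0−h0·(2M0+M1)/6=-1/3
seg 1: a=0, c=M1/2=-7/4, d=(M2−M1)/(6·1)=7/12, b=Δ1−h1·(2M1+M2)/6=-23/6
t_q=3/2 → seg 0, τ=3/2; S=3+-1/3·τ+0·τ²+-7/24·τ³=97/64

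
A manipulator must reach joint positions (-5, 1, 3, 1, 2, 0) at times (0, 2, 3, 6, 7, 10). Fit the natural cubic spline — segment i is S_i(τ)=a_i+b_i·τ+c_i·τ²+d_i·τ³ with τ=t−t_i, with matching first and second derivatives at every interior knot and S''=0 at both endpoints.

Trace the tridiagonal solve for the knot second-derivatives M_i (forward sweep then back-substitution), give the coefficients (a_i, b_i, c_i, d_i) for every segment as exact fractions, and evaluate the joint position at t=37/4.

  seg 0: a=-5 b=2675/843 c=0 d=-73/1686
  seg 1: a=1 b=2237/843 c=-73/281 d=-332/843
  seg 2: a=3 b=803/843 c=-405/281 d=760/2529
  seg 3: a=1 b=353/843 c=355/281 d=-575/843
  seg 4: a=2 b=758/843 c=-220/281 d=220/2529
S(37/4) = 4723/4496

Δ: Δ0=3, Δ1=2, Δ2=-2/3, Δ3=1, Δ4=-2/3
row 1: diag=6, rhs=-6; c'=1/6, d'=-1
row 2: denom=8−1·1/6=47/6; d'=(-16−1·-1)/(47/6)=-90/47
row 3: denom=8−3·18/47=322/47; d'=(10−3·-90/47)/(322/47)=370/161
row 4: denom=8−1·47/322=2529/322; d'=(-10−1·370/161)/(2529/322)=-440/281
back: M4=-440/281
back: M3=370/161−47/322·-440/281=710/281
back: M2=-90/47−18/47·710/281=-810/281
back: M1=-1−1/6·-810/281=-146/281
M: M0=0, M1=-146/281, M2=-810/281, M3=710/281, M4=-440/281, M5=0
seg 0: a=-5, c=M0/2=0, d=(M1−M0)/(6·2)=-73/1686, b=Δ0−h0·(2M0+M1)/6=2675/843
seg 1: a=1, c=M1/2=-73/281, d=(M2−M1)/(6·1)=-332/843, b=Δ1−h1·(2M1+M2)/6=2237/843
seg 2: a=3, c=M2/2=-405/281, d=(M3−M2)/(6·3)=760/2529, b=Δ2−h2·(2M2+M3)/6=803/843
seg 3: a=1, c=M3/2=355/281, d=(M4−M3)/(6·1)=-575/843, b=Δ3−h3·(2M3+M4)/6=353/843
seg 4: a=2, c=M4/2=-220/281, d=(M5−M4)/(6·3)=220/2529, b=Δ4−h4·(2M4+M5)/6=758/843
t_q=37/4 → seg 4, τ=9/4; S=2+758/843·τ+-220/281·τ²+220/2529·τ³=4723/4496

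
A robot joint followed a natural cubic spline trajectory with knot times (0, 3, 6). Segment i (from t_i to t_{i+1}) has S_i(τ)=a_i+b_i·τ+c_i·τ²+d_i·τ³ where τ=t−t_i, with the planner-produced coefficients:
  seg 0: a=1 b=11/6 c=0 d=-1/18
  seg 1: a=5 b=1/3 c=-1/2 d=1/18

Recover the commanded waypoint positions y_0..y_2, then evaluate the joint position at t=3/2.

y_0 = S_0(0) = a_0 = 1
y_1 = S_1(0) = a_1 = 5
y_2 = S_1(3) = 3
t_q=3/2 is in segment 0 (τ=3/2); S_0(τ)=57/16

y_0=1 y_1=5 y_2=3
S(3/2) = 57/16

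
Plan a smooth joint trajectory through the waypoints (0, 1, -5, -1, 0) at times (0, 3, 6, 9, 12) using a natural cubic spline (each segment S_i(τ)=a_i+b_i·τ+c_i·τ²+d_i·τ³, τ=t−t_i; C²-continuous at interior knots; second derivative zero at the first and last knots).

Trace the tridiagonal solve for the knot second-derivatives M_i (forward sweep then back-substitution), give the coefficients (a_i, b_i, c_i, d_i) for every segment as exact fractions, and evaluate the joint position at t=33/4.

Δ: Δ0=1/3, Δ1=-2, Δ2=4/3, Δ3=1/3
row 1: diag=12, rhs=-14; c'=1/4, d'=-7/6
row 2: denom=12−3·1/4=45/4; d'=(20−3·-7/6)/(45/4)=94/45
row 3: denom=12−3·4/15=56/5; d'=(-6−3·94/45)/(56/5)=-23/21
back: M3=-23/21
back: M2=94/45−4/15·-23/21=50/21
back: M1=-7/6−1/4·50/21=-37/21
M: M0=0, M1=-37/21, M2=50/21, M3=-23/21, M4=0
seg 0: a=0, c=M0/2=0, d=(M1−M0)/(6·3)=-37/378, b=Δ0−h0·(2M0+M1)/6=17/14
seg 1: a=1, c=M1/2=-37/42, d=(M2−M1)/(6·3)=29/126, b=Δ1−h1·(2M1+M2)/6=-10/7
seg 2: a=-5, c=M2/2=25/21, d=(M3−M2)/(6·3)=-73/378, b=Δ2−h2·(2M2+M3)/6=-1/2
seg 3: a=-1, c=M3/2=-23/42, d=(M4−M3)/(6·3)=23/378, b=Δ3−h3·(2M3+M4)/6=10/7
t_q=33/4 → seg 2, τ=9/4; S=-5+-1/2·τ+25/21·τ²+-73/378·τ³=-2059/896

  seg 0: a=0 b=17/14 c=0 d=-37/378
  seg 1: a=1 b=-10/7 c=-37/42 d=29/126
  seg 2: a=-5 b=-1/2 c=25/21 d=-73/378
  seg 3: a=-1 b=10/7 c=-23/42 d=23/378
S(33/4) = -2059/896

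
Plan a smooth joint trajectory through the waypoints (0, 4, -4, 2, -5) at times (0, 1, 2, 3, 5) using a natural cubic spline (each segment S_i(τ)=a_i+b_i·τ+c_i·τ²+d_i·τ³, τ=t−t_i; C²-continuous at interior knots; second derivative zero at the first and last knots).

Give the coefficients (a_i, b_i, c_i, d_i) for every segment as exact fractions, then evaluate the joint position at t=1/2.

  seg 0: a=0 b=1427/172 c=0 d=-739/172
  seg 1: a=4 b=-395/86 c=-2217/172 d=1631/172
  seg 2: a=-4 b=-331/172 c=669/43 d=-1313/172
  seg 3: a=2 b=541/86 c=-1263/172 d=421/344
S(1/2) = 4969/1376

Δ: Δ0=4, Δ1=-8, Δ2=6, Δ3=-7/2
row 1: diag=4, rhs=-72; c'=1/4, d'=-18
row 2: denom=4−1·1/4=15/4; d'=(84−1·-18)/(15/4)=136/5
row 3: denom=6−1·4/15=86/15; d'=(-57−1·136/5)/(86/15)=-1263/86
back: M3=-1263/86
back: M2=136/5−4/15·-1263/86=1338/43
back: M1=-18−1/4·1338/43=-2217/86
M: M0=0, M1=-2217/86, M2=1338/43, M3=-1263/86, M4=0
seg 0: a=0, c=M0/2=0, d=(M1−M0)/(6·1)=-739/172, b=Δ0−h0·(2M0+M1)/6=1427/172
seg 1: a=4, c=M1/2=-2217/172, d=(M2−M1)/(6·1)=1631/172, b=Δ1−h1·(2M1+M2)/6=-395/86
seg 2: a=-4, c=M2/2=669/43, d=(M3−M2)/(6·1)=-1313/172, b=Δ2−h2·(2M2+M3)/6=-331/172
seg 3: a=2, c=M3/2=-1263/172, d=(M4−M3)/(6·2)=421/344, b=Δ3−h3·(2M3+M4)/6=541/86
t_q=1/2 → seg 0, τ=1/2; S=0+1427/172·τ+0·τ²+-739/172·τ³=4969/1376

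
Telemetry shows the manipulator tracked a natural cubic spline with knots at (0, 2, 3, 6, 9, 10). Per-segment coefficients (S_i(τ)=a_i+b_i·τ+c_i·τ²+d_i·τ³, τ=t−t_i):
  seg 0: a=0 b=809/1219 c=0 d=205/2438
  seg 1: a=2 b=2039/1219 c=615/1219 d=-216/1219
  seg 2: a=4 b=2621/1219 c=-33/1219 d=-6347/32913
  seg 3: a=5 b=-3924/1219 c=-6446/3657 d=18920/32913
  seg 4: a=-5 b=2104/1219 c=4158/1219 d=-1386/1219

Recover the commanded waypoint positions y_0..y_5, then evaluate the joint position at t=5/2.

y_0 = S_0(0) = a_0 = 0
y_1 = S_1(0) = a_1 = 2
y_2 = S_2(0) = a_2 = 4
y_3 = S_3(0) = a_3 = 5
y_4 = S_4(0) = a_4 = -5
y_5 = S_4(1) = -1
t_q=5/2 is in segment 1 (τ=1/2); S_1(τ)=14337/4876

y_0=0 y_1=2 y_2=4 y_3=5 y_4=-5 y_5=-1
S(5/2) = 14337/4876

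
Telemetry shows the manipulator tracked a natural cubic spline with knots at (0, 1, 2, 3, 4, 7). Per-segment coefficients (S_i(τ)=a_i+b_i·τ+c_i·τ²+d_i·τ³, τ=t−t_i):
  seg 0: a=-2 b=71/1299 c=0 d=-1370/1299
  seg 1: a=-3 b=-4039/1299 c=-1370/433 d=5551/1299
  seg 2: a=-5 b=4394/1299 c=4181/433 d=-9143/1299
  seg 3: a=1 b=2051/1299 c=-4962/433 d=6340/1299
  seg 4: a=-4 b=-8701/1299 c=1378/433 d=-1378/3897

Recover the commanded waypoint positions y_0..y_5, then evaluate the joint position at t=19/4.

y_0=-2 y_1=-3 y_2=-5 y_3=1 y_4=-4 y_5=-5
S(19/4) = -102295/13856

y_0 = S_0(0) = a_0 = -2
y_1 = S_1(0) = a_1 = -3
y_2 = S_2(0) = a_2 = -5
y_3 = S_3(0) = a_3 = 1
y_4 = S_4(0) = a_4 = -4
y_5 = S_4(3) = -5
t_q=19/4 is in segment 4 (τ=3/4); S_4(τ)=-102295/13856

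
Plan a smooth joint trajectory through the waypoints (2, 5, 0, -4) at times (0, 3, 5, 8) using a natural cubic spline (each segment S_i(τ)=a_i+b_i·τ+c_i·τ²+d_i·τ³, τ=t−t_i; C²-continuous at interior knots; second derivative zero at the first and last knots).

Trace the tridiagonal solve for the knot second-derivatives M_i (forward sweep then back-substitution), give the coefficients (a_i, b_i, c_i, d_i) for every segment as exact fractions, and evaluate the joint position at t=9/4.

  seg 0: a=2 b=13/6 c=0 d=-7/54
  seg 1: a=5 b=-4/3 c=-7/6 d=7/24
  seg 2: a=0 b=-5/2 c=7/12 d=-7/108
S(9/4) = 691/128

Δ: Δ0=1, Δ1=-5/2, Δ2=-4/3
row 1: diag=10, rhs=-21; c'=1/5, d'=-21/10
row 2: denom=10−2·1/5=48/5; d'=(7−2·-21/10)/(48/5)=7/6
back: M2=7/6
back: M1=-21/10−1/5·7/6=-7/3
M: M0=0, M1=-7/3, M2=7/6, M3=0
seg 0: a=2, c=M0/2=0, d=(M1−M0)/(6·3)=-7/54, b=Δ0−h0·(2M0+M1)/6=13/6
seg 1: a=5, c=M1/2=-7/6, d=(M2−M1)/(6·2)=7/24, b=Δ1−h1·(2M1+M2)/6=-4/3
seg 2: a=0, c=M2/2=7/12, d=(M3−M2)/(6·3)=-7/108, b=Δ2−h2·(2M2+M3)/6=-5/2
t_q=9/4 → seg 0, τ=9/4; S=2+13/6·τ+0·τ²+-7/54·τ³=691/128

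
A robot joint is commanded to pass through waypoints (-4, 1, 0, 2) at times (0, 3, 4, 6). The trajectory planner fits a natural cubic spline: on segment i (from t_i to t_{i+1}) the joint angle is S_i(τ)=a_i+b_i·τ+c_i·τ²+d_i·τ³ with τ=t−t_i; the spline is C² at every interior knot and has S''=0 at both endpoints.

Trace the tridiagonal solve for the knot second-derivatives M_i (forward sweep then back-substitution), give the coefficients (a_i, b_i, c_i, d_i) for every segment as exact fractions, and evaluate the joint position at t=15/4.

Δ: Δ0=5/3, Δ1=-1, Δ2=1
row 1: diag=8, rhs=-16; c'=1/8, d'=-2
row 2: denom=6−1·1/8=47/8; d'=(12−1·-2)/(47/8)=112/47
back: M2=112/47
back: M1=-2−1/8·112/47=-108/47
M: M0=0, M1=-108/47, M2=112/47, M3=0
seg 0: a=-4, c=M0/2=0, d=(M1−M0)/(6·3)=-6/47, b=Δ0−h0·(2M0+M1)/6=397/141
seg 1: a=1, c=M1/2=-54/47, d=(M2−M1)/(6·1)=110/141, b=Δ1−h1·(2M1+M2)/6=-89/141
seg 2: a=0, c=M2/2=56/47, d=(M3−M2)/(6·2)=-28/141, b=Δ2−h2·(2M2+M3)/6=-83/141
t_q=15/4 → seg 1, τ=3/4; S=1+-89/141·τ+-54/47·τ²+110/141·τ³=315/1504

  seg 0: a=-4 b=397/141 c=0 d=-6/47
  seg 1: a=1 b=-89/141 c=-54/47 d=110/141
  seg 2: a=0 b=-83/141 c=56/47 d=-28/141
S(15/4) = 315/1504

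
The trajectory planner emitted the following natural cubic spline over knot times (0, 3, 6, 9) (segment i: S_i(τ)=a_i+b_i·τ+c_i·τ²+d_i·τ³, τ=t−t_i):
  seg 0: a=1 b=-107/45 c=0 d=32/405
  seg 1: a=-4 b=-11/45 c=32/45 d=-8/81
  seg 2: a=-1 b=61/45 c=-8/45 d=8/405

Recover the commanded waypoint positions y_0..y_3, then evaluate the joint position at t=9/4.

y_0 = S_0(0) = a_0 = 1
y_1 = S_1(0) = a_1 = -4
y_2 = S_2(0) = a_2 = -1
y_3 = S_2(3) = 2
t_q=9/4 is in segment 0 (τ=9/4); S_0(τ)=-69/20

y_0=1 y_1=-4 y_2=-1 y_3=2
S(9/4) = -69/20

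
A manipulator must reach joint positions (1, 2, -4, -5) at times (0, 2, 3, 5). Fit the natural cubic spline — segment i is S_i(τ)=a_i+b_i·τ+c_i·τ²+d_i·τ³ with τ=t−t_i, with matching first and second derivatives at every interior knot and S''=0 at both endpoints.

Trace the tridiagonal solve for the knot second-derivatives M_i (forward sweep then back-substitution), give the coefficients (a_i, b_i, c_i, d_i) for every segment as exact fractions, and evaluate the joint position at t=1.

  seg 0: a=1 b=213/70 c=0 d=-89/140
  seg 1: a=2 b=-321/70 c=-267/70 d=12/5
  seg 2: a=-4 b=-351/70 c=237/70 d=-79/140
S(1) = 477/140

Δ: Δ0=1/2, Δ1=-6, Δ2=-1/2
row 1: diag=6, rhs=-39; c'=1/6, d'=-13/2
row 2: denom=6−1·1/6=35/6; d'=(33−1·-13/2)/(35/6)=237/35
back: M2=237/35
back: M1=-13/2−1/6·237/35=-267/35
M: M0=0, M1=-267/35, M2=237/35, M3=0
seg 0: a=1, c=M0/2=0, d=(M1−M0)/(6·2)=-89/140, b=Δ0−h0·(2M0+M1)/6=213/70
seg 1: a=2, c=M1/2=-267/70, d=(M2−M1)/(6·1)=12/5, b=Δ1−h1·(2M1+M2)/6=-321/70
seg 2: a=-4, c=M2/2=237/70, d=(M3−M2)/(6·2)=-79/140, b=Δ2−h2·(2M2+M3)/6=-351/70
t_q=1 → seg 0, τ=1; S=1+213/70·τ+0·τ²+-89/140·τ³=477/140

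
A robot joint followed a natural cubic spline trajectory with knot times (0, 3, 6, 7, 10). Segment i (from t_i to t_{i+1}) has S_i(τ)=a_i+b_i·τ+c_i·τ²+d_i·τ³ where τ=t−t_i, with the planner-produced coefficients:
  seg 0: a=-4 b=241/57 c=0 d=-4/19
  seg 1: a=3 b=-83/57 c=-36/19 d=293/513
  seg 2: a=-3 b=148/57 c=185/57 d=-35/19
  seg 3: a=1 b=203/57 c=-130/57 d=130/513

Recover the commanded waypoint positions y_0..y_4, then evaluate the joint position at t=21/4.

y_0 = S_0(0) = a_0 = -4
y_1 = S_1(0) = a_1 = 3
y_2 = S_2(0) = a_2 = -3
y_3 = S_3(0) = a_3 = 1
y_4 = S_3(3) = -2
t_q=21/4 is in segment 1 (τ=9/4); S_1(τ)=-4089/1216

y_0=-4 y_1=3 y_2=-3 y_3=1 y_4=-2
S(21/4) = -4089/1216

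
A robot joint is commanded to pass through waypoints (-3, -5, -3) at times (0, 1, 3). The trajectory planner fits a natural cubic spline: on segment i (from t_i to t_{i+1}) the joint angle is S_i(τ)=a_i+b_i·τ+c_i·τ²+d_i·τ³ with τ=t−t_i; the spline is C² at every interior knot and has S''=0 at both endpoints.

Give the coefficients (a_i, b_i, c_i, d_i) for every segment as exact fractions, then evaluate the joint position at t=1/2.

  seg 0: a=-3 b=-5/2 c=0 d=1/2
  seg 1: a=-5 b=-1 c=3/2 d=-1/4
S(1/2) = -67/16

Δ: Δ0=-2, Δ1=1
row 1: diag=6, rhs=18; c'=1/3, d'=3
back: M1=3
M: M0=0, M1=3, M2=0
seg 0: a=-3, c=M0/2=0, d=(M1−M0)/(6·1)=1/2, b=Δ0−h0·(2M0+M1)/6=-5/2
seg 1: a=-5, c=M1/2=3/2, d=(M2−M1)/(6·2)=-1/4, b=Δ1−h1·(2M1+M2)/6=-1
t_q=1/2 → seg 0, τ=1/2; S=-3+-5/2·τ+0·τ²+1/2·τ³=-67/16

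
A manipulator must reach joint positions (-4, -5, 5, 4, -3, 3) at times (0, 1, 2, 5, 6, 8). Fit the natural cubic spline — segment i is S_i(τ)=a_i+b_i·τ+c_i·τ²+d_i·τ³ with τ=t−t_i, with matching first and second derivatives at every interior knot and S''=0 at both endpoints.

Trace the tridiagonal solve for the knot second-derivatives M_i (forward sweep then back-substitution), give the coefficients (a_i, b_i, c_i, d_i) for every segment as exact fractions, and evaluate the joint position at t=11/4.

Δ: Δ0=-1, Δ1=10, Δ2=-1/3, Δ3=-7, Δ4=3
row 1: diag=4, rhs=66; c'=1/4, d'=33/2
row 2: denom=8−1·1/4=31/4; d'=(-62−1·33/2)/(31/4)=-314/31
row 3: denom=8−3·12/31=212/31; d'=(-40−3·-314/31)/(212/31)=-149/106
row 4: denom=6−1·31/212=1241/212; d'=(60−1·-149/106)/(1241/212)=13018/1241
back: M4=13018/1241
back: M3=-149/106−31/212·13018/1241=-3648/1241
back: M2=-314/31−12/31·-3648/1241=-11158/1241
back: M1=33/2−1/4·-11158/1241=23266/1241
M: M0=0, M1=23266/1241, M2=-11158/1241, M3=-3648/1241, M4=13018/1241, M5=0
seg 0: a=-4, c=M0/2=0, d=(M1−M0)/(6·1)=11633/3723, b=Δ0−h0·(2M0+M1)/6=-15356/3723
seg 1: a=-5, c=M1/2=11633/1241, d=(M2−M1)/(6·1)=-17212/3723, b=Δ1−h1·(2M1+M2)/6=19543/3723
seg 2: a=5, c=M2/2=-5579/1241, d=(M3−M2)/(6·3)=3755/11169, b=Δ2−h2·(2M2+M3)/6=37705/3723
seg 3: a=4, c=M3/2=-1824/1241, d=(M4−M3)/(6·1)=8333/3723, b=Δ3−h3·(2M3+M4)/6=-28922/3723
seg 4: a=-3, c=M4/2=6509/1241, d=(M5−M4)/(6·2)=-6509/7446, b=Δ4−h4·(2M4+M5)/6=-14867/3723
t_q=11/4 → seg 2, τ=3/4; S=5+37705/3723·τ+-5579/1241·τ²+3755/11169·τ³=810821/79424

  seg 0: a=-4 b=-15356/3723 c=0 d=11633/3723
  seg 1: a=-5 b=19543/3723 c=11633/1241 d=-17212/3723
  seg 2: a=5 b=37705/3723 c=-5579/1241 d=3755/11169
  seg 3: a=4 b=-28922/3723 c=-1824/1241 d=8333/3723
  seg 4: a=-3 b=-14867/3723 c=6509/1241 d=-6509/7446
S(11/4) = 810821/79424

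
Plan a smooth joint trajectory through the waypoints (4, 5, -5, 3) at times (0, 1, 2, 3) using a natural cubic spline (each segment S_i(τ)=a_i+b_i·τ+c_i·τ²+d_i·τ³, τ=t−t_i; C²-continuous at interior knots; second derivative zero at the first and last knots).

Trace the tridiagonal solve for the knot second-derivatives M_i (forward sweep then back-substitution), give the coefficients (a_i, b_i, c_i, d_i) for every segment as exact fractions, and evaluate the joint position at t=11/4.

  seg 0: a=4 b=77/15 c=0 d=-62/15
  seg 1: a=5 b=-109/15 c=-62/5 d=29/3
  seg 2: a=-5 b=-46/15 c=83/5 d=-83/15
S(11/4) = -19/64

Δ: Δ0=1, Δ1=-10, Δ2=8
row 1: diag=4, rhs=-66; c'=1/4, d'=-33/2
row 2: denom=4−1·1/4=15/4; d'=(108−1·-33/2)/(15/4)=166/5
back: M2=166/5
back: M1=-33/2−1/4·166/5=-124/5
M: M0=0, M1=-124/5, M2=166/5, M3=0
seg 0: a=4, c=M0/2=0, d=(M1−M0)/(6·1)=-62/15, b=Δ0−h0·(2M0+M1)/6=77/15
seg 1: a=5, c=M1/2=-62/5, d=(M2−M1)/(6·1)=29/3, b=Δ1−h1·(2M1+M2)/6=-109/15
seg 2: a=-5, c=M2/2=83/5, d=(M3−M2)/(6·1)=-83/15, b=Δ2−h2·(2M2+M3)/6=-46/15
t_q=11/4 → seg 2, τ=3/4; S=-5+-46/15·τ+83/5·τ²+-83/15·τ³=-19/64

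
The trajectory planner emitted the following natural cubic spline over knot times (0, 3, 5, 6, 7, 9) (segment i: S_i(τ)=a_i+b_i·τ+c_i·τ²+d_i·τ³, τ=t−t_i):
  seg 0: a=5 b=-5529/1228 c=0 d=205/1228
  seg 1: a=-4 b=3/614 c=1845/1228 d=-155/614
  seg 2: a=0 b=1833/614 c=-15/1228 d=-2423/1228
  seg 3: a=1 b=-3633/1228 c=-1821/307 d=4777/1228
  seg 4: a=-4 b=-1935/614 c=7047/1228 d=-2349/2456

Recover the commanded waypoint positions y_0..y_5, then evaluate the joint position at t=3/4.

y_0=5 y_1=-4 y_2=0 y_3=1 y_4=-4 y_5=5
S(3/4) = 133103/78592

y_0 = S_0(0) = a_0 = 5
y_1 = S_1(0) = a_1 = -4
y_2 = S_2(0) = a_2 = 0
y_3 = S_3(0) = a_3 = 1
y_4 = S_4(0) = a_4 = -4
y_5 = S_4(2) = 5
t_q=3/4 is in segment 0 (τ=3/4); S_0(τ)=133103/78592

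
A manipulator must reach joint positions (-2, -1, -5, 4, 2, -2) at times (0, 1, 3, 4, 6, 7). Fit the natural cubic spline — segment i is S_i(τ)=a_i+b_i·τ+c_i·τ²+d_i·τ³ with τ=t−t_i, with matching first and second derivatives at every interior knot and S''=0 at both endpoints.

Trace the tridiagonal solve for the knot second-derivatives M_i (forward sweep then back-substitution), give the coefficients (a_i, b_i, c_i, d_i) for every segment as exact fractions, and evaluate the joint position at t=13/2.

Δ: Δ0=1, Δ1=-2, Δ2=9, Δ3=-1, Δ4=-4
row 1: diag=6, rhs=-18; c'=1/3, d'=-3
row 2: denom=6−2·1/3=16/3; d'=(66−2·-3)/(16/3)=27/2
row 3: denom=6−1·3/16=93/16; d'=(-60−1·27/2)/(93/16)=-392/31
row 4: denom=6−2·32/93=494/93; d'=(-18−2·-392/31)/(494/93)=339/247
back: M4=339/247
back: M3=-392/31−32/93·339/247=-3240/247
back: M2=27/2−3/16·-3240/247=3942/247
back: M1=-3−1/3·3942/247=-2055/247
M: M0=0, M1=-2055/247, M2=3942/247, M3=-3240/247, M4=339/247, M5=0
seg 0: a=-2, c=M0/2=0, d=(M1−M0)/(6·1)=-685/494, b=Δ0−h0·(2M0+M1)/6=1179/494
seg 1: a=-1, c=M1/2=-2055/494, d=(M2−M1)/(6·2)=1999/988, b=Δ1−h1·(2M1+M2)/6=-438/247
seg 2: a=-5, c=M2/2=1971/247, d=(M3−M2)/(6·1)=-63/13, b=Δ2−h2·(2M2+M3)/6=1449/247
seg 3: a=4, c=M3/2=-1620/247, d=(M4−M3)/(6·2)=1193/988, b=Δ3−h3·(2M3+M4)/6=1800/247
seg 4: a=2, c=M4/2=339/494, d=(M5−M4)/(6·1)=-113/494, b=Δ4−h4·(2M4+M5)/6=-1101/247
t_q=13/2 → seg 4, τ=1/2; S=2+-1101/247·τ+339/494·τ²+-113/494·τ³=-339/3952

  seg 0: a=-2 b=1179/494 c=0 d=-685/494
  seg 1: a=-1 b=-438/247 c=-2055/494 d=1999/988
  seg 2: a=-5 b=1449/247 c=1971/247 d=-63/13
  seg 3: a=4 b=1800/247 c=-1620/247 d=1193/988
  seg 4: a=2 b=-1101/247 c=339/494 d=-113/494
S(13/2) = -339/3952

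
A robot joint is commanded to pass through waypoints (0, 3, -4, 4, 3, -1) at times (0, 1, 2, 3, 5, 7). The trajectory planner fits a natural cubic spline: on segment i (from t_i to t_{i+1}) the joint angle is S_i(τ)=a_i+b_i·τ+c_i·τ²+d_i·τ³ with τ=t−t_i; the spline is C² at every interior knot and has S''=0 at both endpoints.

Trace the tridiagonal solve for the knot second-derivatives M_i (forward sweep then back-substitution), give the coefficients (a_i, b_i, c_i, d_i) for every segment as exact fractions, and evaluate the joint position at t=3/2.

Δ: Δ0=3, Δ1=-7, Δ2=8, Δ3=-1/2, Δ4=-2
row 1: diag=4, rhs=-60; c'=1/4, d'=-15
row 2: denom=4−1·1/4=15/4; d'=(90−1·-15)/(15/4)=28
row 3: denom=6−1·4/15=86/15; d'=(-51−1·28)/(86/15)=-1185/86
row 4: denom=8−2·15/43=314/43; d'=(-9−2·-1185/86)/(314/43)=399/157
back: M4=399/157
back: M3=-1185/86−15/43·399/157=-4605/314
back: M2=28−4/15·-4605/314=5010/157
back: M1=-15−1/4·5010/157=-7215/314
M: M0=0, M1=-7215/314, M2=5010/157, M3=-4605/314, M4=399/157, M5=0
seg 0: a=0, c=M0/2=0, d=(M1−M0)/(6·1)=-2405/628, b=Δ0−h0·(2M0+M1)/6=4289/628
seg 1: a=3, c=M1/2=-7215/628, d=(M2−M1)/(6·1)=5745/628, b=Δ1−h1·(2M1+M2)/6=-1463/314
seg 2: a=-4, c=M2/2=2505/157, d=(M3−M2)/(6·1)=-4875/628, b=Δ2−h2·(2M2+M3)/6=-121/628
seg 3: a=4, c=M3/2=-4605/628, d=(M4−M3)/(6·2)=1801/1256, b=Δ3−h3·(2M3+M4)/6=2647/314
seg 4: a=3, c=M4/2=399/314, d=(M5−M4)/(6·2)=-133/628, b=Δ4−h4·(2M4+M5)/6=-580/157
t_q=3/2 → seg 1, τ=1/2; S=3+-1463/314·τ+-7215/628·τ²+5745/628·τ³=-5317/5024

  seg 0: a=0 b=4289/628 c=0 d=-2405/628
  seg 1: a=3 b=-1463/314 c=-7215/628 d=5745/628
  seg 2: a=-4 b=-121/628 c=2505/157 d=-4875/628
  seg 3: a=4 b=2647/314 c=-4605/628 d=1801/1256
  seg 4: a=3 b=-580/157 c=399/314 d=-133/628
S(3/2) = -5317/5024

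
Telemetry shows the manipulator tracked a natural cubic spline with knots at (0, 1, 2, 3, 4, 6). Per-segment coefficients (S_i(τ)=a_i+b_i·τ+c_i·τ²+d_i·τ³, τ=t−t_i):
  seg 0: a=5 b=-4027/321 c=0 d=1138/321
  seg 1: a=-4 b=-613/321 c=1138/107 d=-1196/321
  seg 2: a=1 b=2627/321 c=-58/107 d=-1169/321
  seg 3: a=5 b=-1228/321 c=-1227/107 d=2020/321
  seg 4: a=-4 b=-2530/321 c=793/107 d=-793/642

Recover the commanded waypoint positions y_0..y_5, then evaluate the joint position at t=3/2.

y_0 = S_0(0) = a_0 = 5
y_1 = S_1(0) = a_1 = -4
y_2 = S_2(0) = a_2 = 1
y_3 = S_3(0) = a_3 = 5
y_4 = S_4(0) = a_4 = -4
y_5 = S_4(2) = 0
t_q=3/2 is in segment 1 (τ=1/2); S_1(τ)=-591/214

y_0=5 y_1=-4 y_2=1 y_3=5 y_4=-4 y_5=0
S(3/2) = -591/214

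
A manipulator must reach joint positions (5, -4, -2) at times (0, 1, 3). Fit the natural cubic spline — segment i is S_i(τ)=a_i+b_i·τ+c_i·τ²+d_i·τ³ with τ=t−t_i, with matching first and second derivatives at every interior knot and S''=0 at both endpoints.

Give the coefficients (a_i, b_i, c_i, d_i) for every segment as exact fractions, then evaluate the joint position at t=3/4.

  seg 0: a=5 b=-32/3 c=0 d=5/3
  seg 1: a=-4 b=-17/3 c=5 d=-5/6
S(3/4) = -147/64

Δ: Δ0=-9, Δ1=1
row 1: diag=6, rhs=60; c'=1/3, d'=10
back: M1=10
M: M0=0, M1=10, M2=0
seg 0: a=5, c=M0/2=0, d=(M1−M0)/(6·1)=5/3, b=Δ0−h0·(2M0+M1)/6=-32/3
seg 1: a=-4, c=M1/2=5, d=(M2−M1)/(6·2)=-5/6, b=Δ1−h1·(2M1+M2)/6=-17/3
t_q=3/4 → seg 0, τ=3/4; S=5+-32/3·τ+0·τ²+5/3·τ³=-147/64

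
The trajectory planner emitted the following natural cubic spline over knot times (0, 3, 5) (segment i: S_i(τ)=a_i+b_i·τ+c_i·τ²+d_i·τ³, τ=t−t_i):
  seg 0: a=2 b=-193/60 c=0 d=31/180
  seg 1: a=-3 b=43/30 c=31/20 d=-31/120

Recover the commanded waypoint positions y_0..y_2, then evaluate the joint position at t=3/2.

y_0=2 y_1=-3 y_2=4
S(3/2) = -359/160

y_0 = S_0(0) = a_0 = 2
y_1 = S_1(0) = a_1 = -3
y_2 = S_1(2) = 4
t_q=3/2 is in segment 0 (τ=3/2); S_0(τ)=-359/160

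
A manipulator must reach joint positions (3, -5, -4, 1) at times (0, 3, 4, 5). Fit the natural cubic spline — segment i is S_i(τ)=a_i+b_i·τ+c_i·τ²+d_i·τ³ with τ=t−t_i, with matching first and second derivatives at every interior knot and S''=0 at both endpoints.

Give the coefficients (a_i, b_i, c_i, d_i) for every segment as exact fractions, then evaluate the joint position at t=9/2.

Δ: Δ0=-8/3, Δ1=1, Δ2=5
row 1: diag=8, rhs=22; c'=1/8, d'=11/4
row 2: denom=4−1·1/8=31/8; d'=(24−1·11/4)/(31/8)=170/31
back: M2=170/31
back: M1=11/4−1/8·170/31=64/31
M: M0=0, M1=64/31, M2=170/31, M3=0
seg 0: a=3, c=M0/2=0, d=(M1−M0)/(6·3)=32/279, b=Δ0−h0·(2M0+M1)/6=-344/93
seg 1: a=-5, c=M1/2=32/31, d=(M2−M1)/(6·1)=53/93, b=Δ1−h1·(2M1+M2)/6=-56/93
seg 2: a=-4, c=M2/2=85/31, d=(M3−M2)/(6·1)=-85/93, b=Δ2−h2·(2M2+M3)/6=295/93
t_q=9/2 → seg 2, τ=1/2; S=-4+295/93·τ+85/31·τ²+-85/93·τ³=-457/248

  seg 0: a=3 b=-344/93 c=0 d=32/279
  seg 1: a=-5 b=-56/93 c=32/31 d=53/93
  seg 2: a=-4 b=295/93 c=85/31 d=-85/93
S(9/2) = -457/248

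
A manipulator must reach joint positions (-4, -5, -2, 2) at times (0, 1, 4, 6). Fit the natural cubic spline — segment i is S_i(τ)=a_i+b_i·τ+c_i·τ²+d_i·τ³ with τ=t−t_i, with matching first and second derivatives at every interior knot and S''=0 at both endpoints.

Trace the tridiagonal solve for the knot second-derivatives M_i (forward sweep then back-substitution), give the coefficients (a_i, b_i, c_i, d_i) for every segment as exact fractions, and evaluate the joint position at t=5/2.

  seg 0: a=-4 b=-88/71 c=0 d=17/71
  seg 1: a=-5 b=-37/71 c=51/71 d=-5/71
  seg 2: a=-2 b=134/71 c=6/71 d=-1/71
S(5/2) = -2501/568

Δ: Δ0=-1, Δ1=1, Δ2=2
row 1: diag=8, rhs=12; c'=3/8, d'=3/2
row 2: denom=10−3·3/8=71/8; d'=(6−3·3/2)/(71/8)=12/71
back: M2=12/71
back: M1=3/2−3/8·12/71=102/71
M: M0=0, M1=102/71, M2=12/71, M3=0
seg 0: a=-4, c=M0/2=0, d=(M1−M0)/(6·1)=17/71, b=Δ0−h0·(2M0+M1)/6=-88/71
seg 1: a=-5, c=M1/2=51/71, d=(M2−M1)/(6·3)=-5/71, b=Δ1−h1·(2M1+M2)/6=-37/71
seg 2: a=-2, c=M2/2=6/71, d=(M3−M2)/(6·2)=-1/71, b=Δ2−h2·(2M2+M3)/6=134/71
t_q=5/2 → seg 1, τ=3/2; S=-5+-37/71·τ+51/71·τ²+-5/71·τ³=-2501/568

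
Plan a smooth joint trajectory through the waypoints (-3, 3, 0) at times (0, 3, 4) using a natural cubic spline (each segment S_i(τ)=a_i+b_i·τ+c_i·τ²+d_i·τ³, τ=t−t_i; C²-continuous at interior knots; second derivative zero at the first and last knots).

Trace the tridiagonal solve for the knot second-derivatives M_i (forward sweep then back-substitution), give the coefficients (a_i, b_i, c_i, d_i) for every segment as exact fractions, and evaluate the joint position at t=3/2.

Δ: Δ0=2, Δ1=-3
row 1: diag=8, rhs=-30; c'=1/8, d'=-15/4
back: M1=-15/4
M: M0=0, M1=-15/4, M2=0
seg 0: a=-3, c=M0/2=0, d=(M1−M0)/(6·3)=-5/24, b=Δ0−h0·(2M0+M1)/6=31/8
seg 1: a=3, c=M1/2=-15/8, d=(M2−M1)/(6·1)=5/8, b=Δ1−h1·(2M1+M2)/6=-7/4
t_q=3/2 → seg 0, τ=3/2; S=-3+31/8·τ+0·τ²+-5/24·τ³=135/64

  seg 0: a=-3 b=31/8 c=0 d=-5/24
  seg 1: a=3 b=-7/4 c=-15/8 d=5/8
S(3/2) = 135/64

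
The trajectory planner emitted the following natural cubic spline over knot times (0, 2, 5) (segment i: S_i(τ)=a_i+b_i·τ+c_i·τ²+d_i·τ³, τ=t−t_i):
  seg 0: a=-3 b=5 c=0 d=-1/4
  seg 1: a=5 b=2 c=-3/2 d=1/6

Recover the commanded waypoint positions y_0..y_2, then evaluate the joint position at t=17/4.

y_0=-3 y_1=5 y_2=2
S(17/4) = 487/128

y_0 = S_0(0) = a_0 = -3
y_1 = S_1(0) = a_1 = 5
y_2 = S_1(3) = 2
t_q=17/4 is in segment 1 (τ=9/4); S_1(τ)=487/128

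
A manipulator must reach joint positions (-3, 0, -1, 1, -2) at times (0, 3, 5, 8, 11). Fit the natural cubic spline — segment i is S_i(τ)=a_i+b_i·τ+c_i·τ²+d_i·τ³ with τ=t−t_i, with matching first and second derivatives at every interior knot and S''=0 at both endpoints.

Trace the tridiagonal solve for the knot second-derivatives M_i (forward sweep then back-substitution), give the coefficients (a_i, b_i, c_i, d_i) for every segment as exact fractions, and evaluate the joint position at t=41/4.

Δ: Δ0=1, Δ1=-1/2, Δ2=2/3, Δ3=-1
row 1: diag=10, rhs=-9; c'=1/5, d'=-9/10
row 2: denom=10−2·1/5=48/5; d'=(7−2·-9/10)/(48/5)=11/12
row 3: denom=12−3·5/16=177/16; d'=(-10−3·11/12)/(177/16)=-68/59
back: M3=-68/59
back: M2=11/12−5/16·-68/59=226/177
back: M1=-9/10−1/5·226/177=-409/354
M: M0=0, M1=-409/354, M2=226/177, M3=-68/59, M4=0
seg 0: a=-3, c=M0/2=0, d=(M1−M0)/(6·3)=-409/6372, b=Δ0−h0·(2M0+M1)/6=1117/708
seg 1: a=0, c=M1/2=-409/708, d=(M2−M1)/(6·2)=287/1416, b=Δ1−h1·(2M1+M2)/6=-55/354
seg 2: a=-1, c=M2/2=113/177, d=(M3−M2)/(6·3)=-215/1593, b=Δ2−h2·(2M2+M3)/6=-2/59
seg 3: a=1, c=M3/2=-34/59, d=(M4−M3)/(6·3)=34/531, b=Δ3−h3·(2M3+M4)/6=9/59
t_q=41/4 → seg 3, τ=9/4; S=1+9/59·τ+-34/59·τ²+34/531·τ³=-1595/1888

  seg 0: a=-3 b=1117/708 c=0 d=-409/6372
  seg 1: a=0 b=-55/354 c=-409/708 d=287/1416
  seg 2: a=-1 b=-2/59 c=113/177 d=-215/1593
  seg 3: a=1 b=9/59 c=-34/59 d=34/531
S(41/4) = -1595/1888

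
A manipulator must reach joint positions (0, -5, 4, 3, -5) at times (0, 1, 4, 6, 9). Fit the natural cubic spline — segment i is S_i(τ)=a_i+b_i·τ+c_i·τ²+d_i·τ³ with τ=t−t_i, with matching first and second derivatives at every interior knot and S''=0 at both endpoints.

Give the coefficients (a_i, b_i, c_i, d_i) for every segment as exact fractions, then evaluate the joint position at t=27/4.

  seg 0: a=0 b=-2125/339 c=0 d=430/339
  seg 1: a=-5 b=-835/339 c=430/113 d=-2018/3051
  seg 2: a=4 b=851/339 c=-728/339 d=871/2712
  seg 3: a=3 b=-503/226 c=-299/1356 d=299/12204
S(27/4) = 35207/28928

Δ: Δ0=-5, Δ1=3, Δ2=-1/2, Δ3=-8/3
row 1: diag=8, rhs=48; c'=3/8, d'=6
row 2: denom=10−3·3/8=71/8; d'=(-21−3·6)/(71/8)=-312/71
row 3: denom=10−2·16/71=678/71; d'=(-13−2·-312/71)/(678/71)=-299/678
back: M3=-299/678
back: M2=-312/71−16/71·-299/678=-1456/339
back: M1=6−3/8·-1456/339=860/113
M: M0=0, M1=860/113, M2=-1456/339, M3=-299/678, M4=0
seg 0: a=0, c=M0/2=0, d=(M1−M0)/(6·1)=430/339, b=Δ0−h0·(2M0+M1)/6=-2125/339
seg 1: a=-5, c=M1/2=430/113, d=(M2−M1)/(6·3)=-2018/3051, b=Δ1−h1·(2M1+M2)/6=-835/339
seg 2: a=4, c=M2/2=-728/339, d=(M3−M2)/(6·2)=871/2712, b=Δ2−h2·(2M2+M3)/6=851/339
seg 3: a=3, c=M3/2=-299/1356, d=(M4−M3)/(6·3)=299/12204, b=Δ3−h3·(2M3+M4)/6=-503/226
t_q=27/4 → seg 3, τ=3/4; S=3+-503/226·τ+-299/1356·τ²+299/12204·τ³=35207/28928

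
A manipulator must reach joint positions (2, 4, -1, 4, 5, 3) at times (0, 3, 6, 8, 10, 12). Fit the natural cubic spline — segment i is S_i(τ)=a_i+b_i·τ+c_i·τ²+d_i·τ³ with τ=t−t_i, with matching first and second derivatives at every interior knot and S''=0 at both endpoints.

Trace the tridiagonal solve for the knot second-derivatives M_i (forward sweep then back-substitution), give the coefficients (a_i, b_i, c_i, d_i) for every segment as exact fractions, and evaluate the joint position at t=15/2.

Δ: Δ0=2/3, Δ1=-5/3, Δ2=5/2, Δ3=1/2, Δ4=-1
row 1: diag=12, rhs=-14; c'=1/4, d'=-7/6
row 2: denom=10−3·1/4=37/4; d'=(25−3·-7/6)/(37/4)=114/37
row 3: denom=8−2·8/37=280/37; d'=(-12−2·114/37)/(280/37)=-12/5
row 4: denom=8−2·37/140=523/70; d'=(-9−2·-12/5)/(523/70)=-294/523
back: M4=-294/523
back: M3=-12/5−37/140·-294/523=-2355/1046
back: M2=114/37−8/37·-2355/1046=1866/523
back: M1=-7/6−1/4·1866/523=-3230/1569
M: M0=0, M1=-3230/1569, M2=1866/523, M3=-2355/1046, M4=-294/523, M5=0
seg 0: a=2, c=M0/2=0, d=(M1−M0)/(6·3)=-1615/14121, b=Δ0−h0·(2M0+M1)/6=887/523
seg 1: a=4, c=M1/2=-1615/1569, d=(M2−M1)/(6·3)=4414/14121, b=Δ1−h1·(2M1+M2)/6=-728/523
seg 2: a=-1, c=M2/2=933/523, d=(M3−M2)/(6·2)=-2029/4184, b=Δ2−h2·(2M2+M3)/6=456/523
seg 3: a=4, c=M3/2=-2355/2092, d=(M4−M3)/(6·2)=589/4184, b=Δ3−h3·(2M3+M4)/6=2289/1046
seg 4: a=5, c=M4/2=-147/523, d=(M5−M4)/(6·2)=49/1046, b=Δ4−h4·(2M4+M5)/6=-327/523
t_q=15/2 → seg 2, τ=3/2; S=-1+456/523·τ+933/523·τ²+-2029/4184·τ³=89873/33472

  seg 0: a=2 b=887/523 c=0 d=-1615/14121
  seg 1: a=4 b=-728/523 c=-1615/1569 d=4414/14121
  seg 2: a=-1 b=456/523 c=933/523 d=-2029/4184
  seg 3: a=4 b=2289/1046 c=-2355/2092 d=589/4184
  seg 4: a=5 b=-327/523 c=-147/523 d=49/1046
S(15/2) = 89873/33472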